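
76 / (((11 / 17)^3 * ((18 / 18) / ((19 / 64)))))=83.28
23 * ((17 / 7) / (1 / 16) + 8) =7544 / 7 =1077.71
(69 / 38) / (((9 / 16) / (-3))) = -9.68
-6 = -6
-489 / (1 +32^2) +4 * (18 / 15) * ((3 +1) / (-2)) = -10329 / 1025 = -10.08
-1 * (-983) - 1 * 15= 968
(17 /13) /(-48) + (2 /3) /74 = -421 /23088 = -0.02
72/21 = 24/7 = 3.43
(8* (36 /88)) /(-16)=-9 /44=-0.20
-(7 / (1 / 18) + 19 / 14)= -1783 / 14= -127.36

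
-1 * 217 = -217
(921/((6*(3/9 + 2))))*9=8289/14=592.07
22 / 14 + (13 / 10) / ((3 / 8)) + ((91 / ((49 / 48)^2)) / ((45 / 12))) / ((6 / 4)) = 105793 / 5145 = 20.56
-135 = -135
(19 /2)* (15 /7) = 285 /14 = 20.36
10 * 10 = 100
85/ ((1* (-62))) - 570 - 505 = -66735/ 62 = -1076.37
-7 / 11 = -0.64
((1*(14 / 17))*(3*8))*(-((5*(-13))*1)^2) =-1419600 / 17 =-83505.88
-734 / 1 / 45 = -16.31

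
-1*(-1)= 1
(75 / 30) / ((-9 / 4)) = -10 / 9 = -1.11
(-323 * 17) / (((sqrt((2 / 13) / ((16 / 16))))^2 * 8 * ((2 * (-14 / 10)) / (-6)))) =-1070745 / 112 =-9560.22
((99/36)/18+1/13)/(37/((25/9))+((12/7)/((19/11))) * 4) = 714875/53809704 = 0.01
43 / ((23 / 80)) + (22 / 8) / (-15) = 206147 / 1380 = 149.38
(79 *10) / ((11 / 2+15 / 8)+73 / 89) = 112496 / 1167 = 96.40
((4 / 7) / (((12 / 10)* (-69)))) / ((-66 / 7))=5 / 6831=0.00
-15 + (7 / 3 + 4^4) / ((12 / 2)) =505 / 18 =28.06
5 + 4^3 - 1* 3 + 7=73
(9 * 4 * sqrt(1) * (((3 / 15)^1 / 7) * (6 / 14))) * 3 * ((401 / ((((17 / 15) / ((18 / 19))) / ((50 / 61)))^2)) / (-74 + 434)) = 13154805000 / 19022202241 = 0.69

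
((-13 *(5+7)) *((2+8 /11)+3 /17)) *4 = -338832 /187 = -1811.94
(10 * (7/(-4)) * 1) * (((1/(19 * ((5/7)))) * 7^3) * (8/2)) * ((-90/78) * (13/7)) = 72030/19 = 3791.05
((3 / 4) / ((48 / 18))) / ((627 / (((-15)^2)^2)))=151875 / 6688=22.71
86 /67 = 1.28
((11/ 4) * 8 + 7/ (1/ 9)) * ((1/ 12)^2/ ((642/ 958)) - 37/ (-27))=5424955/ 46224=117.36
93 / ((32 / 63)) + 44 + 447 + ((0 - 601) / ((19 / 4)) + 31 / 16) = 334099 / 608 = 549.50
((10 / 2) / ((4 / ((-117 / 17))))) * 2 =-585 / 34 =-17.21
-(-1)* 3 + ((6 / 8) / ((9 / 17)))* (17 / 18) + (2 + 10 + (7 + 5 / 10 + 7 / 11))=24.47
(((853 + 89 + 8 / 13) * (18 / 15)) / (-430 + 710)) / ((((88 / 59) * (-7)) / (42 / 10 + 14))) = -98589 / 14000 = -7.04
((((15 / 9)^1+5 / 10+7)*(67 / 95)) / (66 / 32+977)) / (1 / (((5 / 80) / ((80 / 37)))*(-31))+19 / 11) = 74389832 / 6886976265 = 0.01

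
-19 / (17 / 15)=-285 / 17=-16.76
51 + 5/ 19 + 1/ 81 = 78913/ 1539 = 51.28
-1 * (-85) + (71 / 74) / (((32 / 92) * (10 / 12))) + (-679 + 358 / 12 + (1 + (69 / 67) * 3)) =-165627041 / 297480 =-556.77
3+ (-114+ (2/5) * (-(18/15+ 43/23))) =-64531/575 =-112.23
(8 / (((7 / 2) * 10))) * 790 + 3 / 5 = 6341 / 35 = 181.17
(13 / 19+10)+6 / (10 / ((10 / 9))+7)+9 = 20.06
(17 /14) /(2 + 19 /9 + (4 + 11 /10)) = 765 /5803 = 0.13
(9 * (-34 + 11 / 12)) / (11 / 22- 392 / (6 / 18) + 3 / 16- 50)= 1588 / 6535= 0.24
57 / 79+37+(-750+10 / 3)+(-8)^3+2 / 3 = -96402 / 79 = -1220.28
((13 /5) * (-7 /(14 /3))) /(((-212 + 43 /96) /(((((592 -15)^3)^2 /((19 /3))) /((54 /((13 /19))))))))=49892075461468672328 /36657745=1361024129047.45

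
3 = 3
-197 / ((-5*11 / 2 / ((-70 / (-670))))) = 2758 / 3685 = 0.75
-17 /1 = -17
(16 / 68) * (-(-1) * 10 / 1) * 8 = 320 / 17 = 18.82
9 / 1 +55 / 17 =208 / 17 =12.24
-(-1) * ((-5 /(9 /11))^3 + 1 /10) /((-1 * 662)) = 1663021 /4825980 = 0.34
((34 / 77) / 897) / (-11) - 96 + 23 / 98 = -95.77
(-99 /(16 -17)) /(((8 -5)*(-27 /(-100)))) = 1100 /9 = 122.22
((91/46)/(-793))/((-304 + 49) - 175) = 7/1206580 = 0.00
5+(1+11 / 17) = 113 / 17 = 6.65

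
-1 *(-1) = 1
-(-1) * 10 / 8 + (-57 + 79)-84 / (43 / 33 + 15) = 19473 / 1076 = 18.10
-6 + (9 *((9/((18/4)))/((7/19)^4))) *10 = 23443374/2401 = 9764.00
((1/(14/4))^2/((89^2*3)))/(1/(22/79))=0.00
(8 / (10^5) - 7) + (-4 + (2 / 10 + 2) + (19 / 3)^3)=82767527 / 337500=245.24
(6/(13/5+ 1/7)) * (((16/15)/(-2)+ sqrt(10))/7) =0.82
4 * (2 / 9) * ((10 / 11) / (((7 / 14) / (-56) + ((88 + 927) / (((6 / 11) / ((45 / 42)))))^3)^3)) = 7193231360 / 4431038670345078362398355353127902353039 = 0.00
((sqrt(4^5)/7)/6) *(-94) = -1504/21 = -71.62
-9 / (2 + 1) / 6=-1 / 2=-0.50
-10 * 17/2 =-85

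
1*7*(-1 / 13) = -7 / 13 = -0.54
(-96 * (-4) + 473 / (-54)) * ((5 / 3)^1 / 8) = 78.18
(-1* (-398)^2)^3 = -3974645798323264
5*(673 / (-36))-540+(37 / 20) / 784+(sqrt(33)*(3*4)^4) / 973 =-89395267 / 141120+20736*sqrt(33) / 973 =-511.05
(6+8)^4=38416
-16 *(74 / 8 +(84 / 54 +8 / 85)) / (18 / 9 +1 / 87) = -3868948 / 44625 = -86.70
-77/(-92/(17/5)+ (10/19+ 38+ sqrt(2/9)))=-59221404/8804849+ 3442857*sqrt(2)/17609698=-6.45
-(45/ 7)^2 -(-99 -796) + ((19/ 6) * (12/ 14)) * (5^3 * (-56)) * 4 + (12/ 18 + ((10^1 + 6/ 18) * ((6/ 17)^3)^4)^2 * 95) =-3749689876186719073566919091844321292/ 49898954683247949982595105216787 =-75145.66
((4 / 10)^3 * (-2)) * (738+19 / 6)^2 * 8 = -632825888 / 1125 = -562511.90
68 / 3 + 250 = 818 / 3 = 272.67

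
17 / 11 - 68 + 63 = -38 / 11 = -3.45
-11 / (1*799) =-11 / 799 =-0.01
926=926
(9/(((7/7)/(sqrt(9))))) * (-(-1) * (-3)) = -81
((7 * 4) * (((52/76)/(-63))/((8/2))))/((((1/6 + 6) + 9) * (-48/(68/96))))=17/229824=0.00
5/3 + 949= 2852/3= 950.67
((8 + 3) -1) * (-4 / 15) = -8 / 3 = -2.67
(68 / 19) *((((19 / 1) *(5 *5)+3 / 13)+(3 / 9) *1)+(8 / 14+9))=9006056 / 5187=1736.27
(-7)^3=-343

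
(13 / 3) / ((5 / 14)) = 182 / 15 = 12.13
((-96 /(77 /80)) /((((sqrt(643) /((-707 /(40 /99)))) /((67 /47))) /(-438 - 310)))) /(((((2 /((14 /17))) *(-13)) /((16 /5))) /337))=19419610484736 *sqrt(643) /1964365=250682382.50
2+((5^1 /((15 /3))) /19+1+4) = 134 /19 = 7.05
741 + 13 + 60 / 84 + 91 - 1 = 5913 / 7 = 844.71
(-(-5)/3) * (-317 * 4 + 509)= -1265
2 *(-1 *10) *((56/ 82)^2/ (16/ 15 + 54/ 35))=-823200/ 230297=-3.57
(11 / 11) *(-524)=-524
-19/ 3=-6.33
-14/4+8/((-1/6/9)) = -871/2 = -435.50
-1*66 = -66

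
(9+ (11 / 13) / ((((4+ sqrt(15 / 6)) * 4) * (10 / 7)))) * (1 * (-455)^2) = 50552320 / 27-245245 * sqrt(10) / 216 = 1868717.72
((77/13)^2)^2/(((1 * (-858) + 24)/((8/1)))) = -140612164/11909937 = -11.81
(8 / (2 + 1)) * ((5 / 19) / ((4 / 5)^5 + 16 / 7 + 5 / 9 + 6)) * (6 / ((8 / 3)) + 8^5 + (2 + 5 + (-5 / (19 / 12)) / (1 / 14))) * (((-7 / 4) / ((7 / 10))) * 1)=-4081400859375 / 651654457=-6263.14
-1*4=-4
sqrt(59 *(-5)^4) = 25 *sqrt(59) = 192.03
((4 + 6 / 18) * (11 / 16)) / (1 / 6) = 143 / 8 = 17.88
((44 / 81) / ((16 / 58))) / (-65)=-319 / 10530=-0.03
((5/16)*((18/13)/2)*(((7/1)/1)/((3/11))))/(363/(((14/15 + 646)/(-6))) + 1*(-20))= -280203/1179100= -0.24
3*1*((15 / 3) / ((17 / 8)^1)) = 120 / 17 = 7.06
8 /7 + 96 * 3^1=2024 /7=289.14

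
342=342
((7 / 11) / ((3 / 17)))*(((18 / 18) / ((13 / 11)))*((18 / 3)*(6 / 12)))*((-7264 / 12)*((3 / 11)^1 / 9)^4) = -216104 / 46250919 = -0.00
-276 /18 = -46 /3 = -15.33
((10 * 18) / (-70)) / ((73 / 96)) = -3.38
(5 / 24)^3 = 125 / 13824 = 0.01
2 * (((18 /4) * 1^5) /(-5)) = -9 /5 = -1.80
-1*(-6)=6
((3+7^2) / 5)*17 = 884 / 5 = 176.80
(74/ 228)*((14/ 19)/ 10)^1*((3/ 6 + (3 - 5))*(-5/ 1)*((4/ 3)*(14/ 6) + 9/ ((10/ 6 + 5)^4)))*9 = 1162019299/ 231040000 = 5.03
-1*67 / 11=-67 / 11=-6.09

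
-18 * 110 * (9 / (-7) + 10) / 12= -10065 / 7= -1437.86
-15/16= -0.94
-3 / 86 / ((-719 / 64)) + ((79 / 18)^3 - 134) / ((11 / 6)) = -8916951301 / 330564564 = -26.97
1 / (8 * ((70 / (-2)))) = -1 / 280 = -0.00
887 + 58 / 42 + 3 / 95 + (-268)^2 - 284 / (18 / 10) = 434239489 / 5985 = 72554.63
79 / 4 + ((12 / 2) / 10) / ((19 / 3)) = 7541 / 380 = 19.84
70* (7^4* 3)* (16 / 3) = 2689120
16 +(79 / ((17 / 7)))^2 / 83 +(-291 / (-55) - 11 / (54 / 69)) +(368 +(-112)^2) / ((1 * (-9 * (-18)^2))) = 9974283037 / 641172510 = 15.56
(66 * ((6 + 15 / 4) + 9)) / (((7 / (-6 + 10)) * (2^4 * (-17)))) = -2475 / 952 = -2.60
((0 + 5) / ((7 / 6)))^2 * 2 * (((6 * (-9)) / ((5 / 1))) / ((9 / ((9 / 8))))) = -2430 / 49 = -49.59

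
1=1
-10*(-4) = 40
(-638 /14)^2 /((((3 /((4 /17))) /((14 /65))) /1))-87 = -1204747 /23205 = -51.92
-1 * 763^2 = -582169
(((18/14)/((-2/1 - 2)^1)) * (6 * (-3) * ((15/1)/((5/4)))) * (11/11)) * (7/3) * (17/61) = 2754/61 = 45.15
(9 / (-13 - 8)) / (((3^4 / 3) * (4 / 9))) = -1 / 28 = -0.04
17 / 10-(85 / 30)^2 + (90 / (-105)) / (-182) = -725003 / 114660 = -6.32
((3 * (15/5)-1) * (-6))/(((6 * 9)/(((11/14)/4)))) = -11/63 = -0.17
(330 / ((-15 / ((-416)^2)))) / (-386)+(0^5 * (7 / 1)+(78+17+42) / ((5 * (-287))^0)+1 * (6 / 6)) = 1930250 / 193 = 10001.30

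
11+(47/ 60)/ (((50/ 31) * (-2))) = 64543/ 6000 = 10.76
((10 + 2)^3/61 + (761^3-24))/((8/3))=80650128615/488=165266657.00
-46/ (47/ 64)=-2944/ 47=-62.64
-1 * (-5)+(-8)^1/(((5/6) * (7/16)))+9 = -278/35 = -7.94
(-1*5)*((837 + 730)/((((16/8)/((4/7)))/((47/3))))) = -736490/21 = -35070.95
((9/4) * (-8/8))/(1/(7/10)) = -63/40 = -1.58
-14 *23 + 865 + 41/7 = 3842/7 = 548.86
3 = 3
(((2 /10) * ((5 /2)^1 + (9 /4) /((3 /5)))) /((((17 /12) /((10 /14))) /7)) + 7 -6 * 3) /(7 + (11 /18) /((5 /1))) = -10080 /10897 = -0.93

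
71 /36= 1.97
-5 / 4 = -1.25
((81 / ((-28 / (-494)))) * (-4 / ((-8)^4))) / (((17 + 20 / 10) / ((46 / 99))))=-2691 / 78848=-0.03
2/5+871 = 4357/5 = 871.40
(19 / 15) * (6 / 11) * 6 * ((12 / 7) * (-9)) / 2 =-12312 / 385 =-31.98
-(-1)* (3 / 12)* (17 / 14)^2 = 289 / 784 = 0.37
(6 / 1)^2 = 36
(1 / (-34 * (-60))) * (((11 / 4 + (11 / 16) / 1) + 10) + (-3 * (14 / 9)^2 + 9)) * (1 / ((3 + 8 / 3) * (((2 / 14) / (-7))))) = -321293 / 4993920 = -0.06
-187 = -187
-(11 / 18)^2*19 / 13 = -2299 / 4212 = -0.55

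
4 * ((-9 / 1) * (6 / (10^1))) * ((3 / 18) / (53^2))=-18 / 14045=-0.00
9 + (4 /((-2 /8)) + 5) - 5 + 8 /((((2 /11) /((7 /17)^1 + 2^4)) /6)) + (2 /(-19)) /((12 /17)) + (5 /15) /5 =41915291 /9690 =4325.62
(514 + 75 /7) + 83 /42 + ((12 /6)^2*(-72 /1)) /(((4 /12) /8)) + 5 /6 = -134074 /21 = -6384.48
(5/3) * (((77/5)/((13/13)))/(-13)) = -77/39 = -1.97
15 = 15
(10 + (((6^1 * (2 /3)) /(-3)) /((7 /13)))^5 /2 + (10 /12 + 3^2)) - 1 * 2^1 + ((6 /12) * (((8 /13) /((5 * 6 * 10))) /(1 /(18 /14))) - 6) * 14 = -112.70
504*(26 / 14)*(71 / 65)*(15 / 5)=15336 / 5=3067.20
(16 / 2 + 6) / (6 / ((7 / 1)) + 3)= 98 / 27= 3.63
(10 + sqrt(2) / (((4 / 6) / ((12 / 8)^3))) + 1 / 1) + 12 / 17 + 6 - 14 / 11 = 81 * sqrt(2) / 16 + 3073 / 187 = 23.59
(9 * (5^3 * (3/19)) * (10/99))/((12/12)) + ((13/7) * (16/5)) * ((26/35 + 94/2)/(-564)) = 209852774/12033175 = 17.44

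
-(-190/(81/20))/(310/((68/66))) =12920/82863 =0.16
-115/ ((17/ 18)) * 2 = -4140/ 17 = -243.53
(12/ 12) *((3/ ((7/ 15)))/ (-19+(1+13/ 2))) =-90/ 161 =-0.56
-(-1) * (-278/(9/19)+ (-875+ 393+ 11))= -9521/9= -1057.89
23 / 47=0.49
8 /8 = 1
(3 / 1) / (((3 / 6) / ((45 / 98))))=2.76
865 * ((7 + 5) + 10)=19030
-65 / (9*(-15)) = 13 / 27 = 0.48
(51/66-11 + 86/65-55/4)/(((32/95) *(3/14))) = -313.86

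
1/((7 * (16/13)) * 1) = 13/112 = 0.12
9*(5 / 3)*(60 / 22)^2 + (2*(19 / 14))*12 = 122088 / 847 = 144.14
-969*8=-7752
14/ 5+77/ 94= 1701/ 470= 3.62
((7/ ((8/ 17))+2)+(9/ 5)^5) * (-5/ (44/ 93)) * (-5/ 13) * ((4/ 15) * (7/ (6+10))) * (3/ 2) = 52924347/ 2080000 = 25.44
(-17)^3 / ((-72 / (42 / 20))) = 34391 / 240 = 143.30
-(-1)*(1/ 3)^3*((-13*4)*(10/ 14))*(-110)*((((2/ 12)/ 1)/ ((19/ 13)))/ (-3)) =-185900/ 32319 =-5.75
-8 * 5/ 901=-40/ 901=-0.04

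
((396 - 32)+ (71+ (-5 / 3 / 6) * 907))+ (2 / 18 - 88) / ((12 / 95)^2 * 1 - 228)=183.44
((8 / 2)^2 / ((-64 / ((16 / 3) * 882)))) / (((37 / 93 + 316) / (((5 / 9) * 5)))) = -12152 / 1177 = -10.32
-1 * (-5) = 5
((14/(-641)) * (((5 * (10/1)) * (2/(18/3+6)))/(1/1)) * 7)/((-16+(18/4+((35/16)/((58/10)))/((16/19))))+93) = -0.02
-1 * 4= -4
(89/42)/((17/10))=445/357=1.25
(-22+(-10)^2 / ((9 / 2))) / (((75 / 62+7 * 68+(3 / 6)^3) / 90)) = 4960 / 118379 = 0.04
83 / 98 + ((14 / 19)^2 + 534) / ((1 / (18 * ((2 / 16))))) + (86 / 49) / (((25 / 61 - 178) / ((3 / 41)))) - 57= 1146.57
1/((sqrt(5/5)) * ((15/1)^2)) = 1/225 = 0.00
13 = 13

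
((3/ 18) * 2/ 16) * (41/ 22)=41/ 1056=0.04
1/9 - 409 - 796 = -10844/9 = -1204.89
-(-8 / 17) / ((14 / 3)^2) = 18 / 833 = 0.02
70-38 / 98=3411 / 49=69.61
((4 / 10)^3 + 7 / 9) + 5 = 6572 / 1125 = 5.84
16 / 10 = 8 / 5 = 1.60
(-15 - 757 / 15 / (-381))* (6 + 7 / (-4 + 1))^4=-1244016488 / 462915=-2687.35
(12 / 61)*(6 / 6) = 0.20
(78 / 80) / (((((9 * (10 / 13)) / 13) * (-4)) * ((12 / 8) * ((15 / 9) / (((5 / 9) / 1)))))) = -2197 / 21600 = -0.10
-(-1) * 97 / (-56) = -97 / 56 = -1.73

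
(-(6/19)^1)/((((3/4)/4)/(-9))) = 288/19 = 15.16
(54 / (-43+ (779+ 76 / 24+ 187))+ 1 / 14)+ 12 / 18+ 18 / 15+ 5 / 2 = 2623582 / 583485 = 4.50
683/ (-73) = -683/ 73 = -9.36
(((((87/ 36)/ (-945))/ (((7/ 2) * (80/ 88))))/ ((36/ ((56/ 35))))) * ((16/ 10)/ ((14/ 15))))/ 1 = -638/ 10418625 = -0.00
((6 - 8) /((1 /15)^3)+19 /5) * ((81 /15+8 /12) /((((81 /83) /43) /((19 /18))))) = -208147288531 /109350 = -1903496.01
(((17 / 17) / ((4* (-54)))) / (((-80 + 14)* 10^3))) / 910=1 / 12972960000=0.00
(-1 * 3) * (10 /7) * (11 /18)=-55 /21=-2.62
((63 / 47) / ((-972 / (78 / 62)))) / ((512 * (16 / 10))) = -455 / 214843392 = -0.00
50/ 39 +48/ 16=167/ 39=4.28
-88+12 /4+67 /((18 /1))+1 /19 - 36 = -40091 /342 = -117.23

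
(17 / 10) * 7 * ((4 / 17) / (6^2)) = 7 / 90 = 0.08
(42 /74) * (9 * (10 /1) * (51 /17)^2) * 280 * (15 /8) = 8930250 /37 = 241358.11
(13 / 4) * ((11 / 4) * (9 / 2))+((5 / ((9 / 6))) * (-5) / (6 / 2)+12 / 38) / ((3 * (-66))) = 21801959 / 541728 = 40.25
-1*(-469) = 469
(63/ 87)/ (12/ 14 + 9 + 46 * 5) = 147/ 48691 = 0.00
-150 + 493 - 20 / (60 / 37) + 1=995 / 3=331.67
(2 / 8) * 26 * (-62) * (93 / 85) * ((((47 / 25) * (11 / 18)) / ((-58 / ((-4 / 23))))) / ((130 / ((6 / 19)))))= -0.00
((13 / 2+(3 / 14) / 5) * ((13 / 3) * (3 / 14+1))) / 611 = 0.06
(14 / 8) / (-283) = -7 / 1132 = -0.01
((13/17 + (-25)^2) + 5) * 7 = 75061/17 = 4415.35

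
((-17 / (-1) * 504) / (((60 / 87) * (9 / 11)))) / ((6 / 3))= 37961 / 5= 7592.20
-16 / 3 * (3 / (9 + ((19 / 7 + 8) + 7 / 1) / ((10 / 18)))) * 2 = -1120 / 1431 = -0.78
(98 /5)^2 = 384.16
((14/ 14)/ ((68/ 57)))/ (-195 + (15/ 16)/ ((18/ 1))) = -72/ 16745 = -0.00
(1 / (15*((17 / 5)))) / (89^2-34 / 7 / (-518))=1813 / 732400290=0.00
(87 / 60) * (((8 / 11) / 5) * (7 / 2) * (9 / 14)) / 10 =261 / 5500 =0.05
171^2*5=146205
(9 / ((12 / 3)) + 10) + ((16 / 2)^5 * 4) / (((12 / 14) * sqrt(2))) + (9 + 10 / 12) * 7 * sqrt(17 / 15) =108214.41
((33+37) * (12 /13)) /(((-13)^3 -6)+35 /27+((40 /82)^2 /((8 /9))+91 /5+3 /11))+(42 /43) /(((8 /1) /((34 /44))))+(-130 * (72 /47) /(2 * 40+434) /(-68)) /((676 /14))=446293357167073353 /6880579116142090216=0.06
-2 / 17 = -0.12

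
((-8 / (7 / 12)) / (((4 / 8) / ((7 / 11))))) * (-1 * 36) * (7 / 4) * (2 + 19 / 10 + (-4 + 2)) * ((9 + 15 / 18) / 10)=564984 / 275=2054.49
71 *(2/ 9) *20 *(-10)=-28400/ 9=-3155.56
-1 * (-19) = 19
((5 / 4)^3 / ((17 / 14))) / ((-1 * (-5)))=175 / 544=0.32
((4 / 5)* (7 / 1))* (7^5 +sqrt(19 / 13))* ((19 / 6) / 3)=266* sqrt(247) / 585 +4470662 / 45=99355.19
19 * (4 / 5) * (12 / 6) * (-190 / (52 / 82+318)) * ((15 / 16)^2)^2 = -749300625 / 53510144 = -14.00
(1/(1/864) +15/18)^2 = 26925721/36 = 747936.69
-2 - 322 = -324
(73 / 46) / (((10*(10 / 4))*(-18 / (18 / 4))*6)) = -73 / 27600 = -0.00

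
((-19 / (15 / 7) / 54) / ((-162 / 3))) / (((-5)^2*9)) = 133 / 9841500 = 0.00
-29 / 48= -0.60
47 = 47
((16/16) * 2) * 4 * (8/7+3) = 232/7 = 33.14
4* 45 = 180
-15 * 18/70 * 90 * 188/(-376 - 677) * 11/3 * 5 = 103400/91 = 1136.26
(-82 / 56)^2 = 1681 / 784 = 2.14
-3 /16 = -0.19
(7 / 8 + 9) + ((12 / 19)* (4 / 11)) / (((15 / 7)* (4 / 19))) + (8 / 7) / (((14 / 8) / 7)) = 46063 / 3080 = 14.96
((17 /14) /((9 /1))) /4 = 0.03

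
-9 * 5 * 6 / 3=-90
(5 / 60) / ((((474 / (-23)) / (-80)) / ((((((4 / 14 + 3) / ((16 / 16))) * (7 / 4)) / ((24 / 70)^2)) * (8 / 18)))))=3240125 / 460728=7.03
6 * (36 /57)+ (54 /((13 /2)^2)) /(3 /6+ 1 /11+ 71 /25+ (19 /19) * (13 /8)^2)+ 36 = 13724963676 /343124249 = 40.00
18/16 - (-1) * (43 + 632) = 5409/8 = 676.12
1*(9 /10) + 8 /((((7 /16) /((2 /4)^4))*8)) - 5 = -277 /70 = -3.96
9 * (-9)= -81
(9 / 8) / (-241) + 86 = 165799 / 1928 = 86.00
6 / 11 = 0.55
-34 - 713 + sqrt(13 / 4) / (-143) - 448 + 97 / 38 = -45313 / 38 - sqrt(13) / 286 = -1192.46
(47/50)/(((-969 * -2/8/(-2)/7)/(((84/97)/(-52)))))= 9212/10182575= 0.00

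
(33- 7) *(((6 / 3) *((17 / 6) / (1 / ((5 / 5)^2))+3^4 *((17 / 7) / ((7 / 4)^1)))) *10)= 8809060 / 147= 59925.58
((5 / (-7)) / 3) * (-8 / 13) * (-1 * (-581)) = 85.13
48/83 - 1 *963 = -79881/83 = -962.42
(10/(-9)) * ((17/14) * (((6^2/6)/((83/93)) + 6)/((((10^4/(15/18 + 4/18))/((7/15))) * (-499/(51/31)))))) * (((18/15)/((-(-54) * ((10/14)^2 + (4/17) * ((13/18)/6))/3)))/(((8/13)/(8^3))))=0.00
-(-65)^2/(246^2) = -4225/60516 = -0.07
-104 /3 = -34.67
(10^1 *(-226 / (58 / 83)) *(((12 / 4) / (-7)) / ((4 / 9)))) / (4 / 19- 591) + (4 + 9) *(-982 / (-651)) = 1214798149 / 84766710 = 14.33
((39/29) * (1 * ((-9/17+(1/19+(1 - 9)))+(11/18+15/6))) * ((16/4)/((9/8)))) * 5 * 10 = -324438400/252909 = -1282.83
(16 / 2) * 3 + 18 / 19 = 474 / 19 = 24.95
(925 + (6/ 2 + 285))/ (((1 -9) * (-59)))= 1213/ 472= 2.57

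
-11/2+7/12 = -59/12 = -4.92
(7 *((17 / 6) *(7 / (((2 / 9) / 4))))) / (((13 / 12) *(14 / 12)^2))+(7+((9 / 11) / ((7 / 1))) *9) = 1704524 / 1001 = 1702.82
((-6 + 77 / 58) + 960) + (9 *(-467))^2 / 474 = 87570499 / 2291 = 38223.70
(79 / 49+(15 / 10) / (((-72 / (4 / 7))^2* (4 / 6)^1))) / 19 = 11377 / 134064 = 0.08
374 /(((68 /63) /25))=17325 /2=8662.50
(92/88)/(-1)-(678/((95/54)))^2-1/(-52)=-766736144843/5162300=-148526.07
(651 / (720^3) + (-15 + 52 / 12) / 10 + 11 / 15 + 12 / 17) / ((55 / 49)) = 38610612761 / 116328960000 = 0.33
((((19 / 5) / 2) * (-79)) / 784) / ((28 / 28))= -1501 / 7840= -0.19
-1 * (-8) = 8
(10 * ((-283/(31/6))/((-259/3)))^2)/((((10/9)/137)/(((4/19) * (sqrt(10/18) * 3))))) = 127979659152 * sqrt(5)/1224831979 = 233.64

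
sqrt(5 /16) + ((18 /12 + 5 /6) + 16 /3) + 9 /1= sqrt(5) /4 + 50 /3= 17.23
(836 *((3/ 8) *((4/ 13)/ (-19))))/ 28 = -33/ 182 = -0.18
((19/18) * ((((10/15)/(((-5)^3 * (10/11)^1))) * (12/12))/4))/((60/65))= -0.00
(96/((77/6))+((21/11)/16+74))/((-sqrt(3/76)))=-100531 * sqrt(57)/1848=-410.71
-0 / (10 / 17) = 0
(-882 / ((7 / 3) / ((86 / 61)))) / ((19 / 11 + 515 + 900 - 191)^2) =-3933468 / 11089268629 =-0.00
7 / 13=0.54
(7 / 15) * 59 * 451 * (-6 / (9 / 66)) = -8195572 / 15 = -546371.47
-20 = -20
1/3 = 0.33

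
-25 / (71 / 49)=-1225 / 71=-17.25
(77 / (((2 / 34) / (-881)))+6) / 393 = -1153223 / 393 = -2934.41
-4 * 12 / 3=-16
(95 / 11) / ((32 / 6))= 285 / 176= 1.62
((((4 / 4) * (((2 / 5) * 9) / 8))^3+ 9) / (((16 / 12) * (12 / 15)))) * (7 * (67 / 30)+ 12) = 60292341 / 256000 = 235.52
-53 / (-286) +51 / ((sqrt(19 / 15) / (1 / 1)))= 53 / 286 +51*sqrt(285) / 19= 45.50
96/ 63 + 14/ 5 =454/ 105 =4.32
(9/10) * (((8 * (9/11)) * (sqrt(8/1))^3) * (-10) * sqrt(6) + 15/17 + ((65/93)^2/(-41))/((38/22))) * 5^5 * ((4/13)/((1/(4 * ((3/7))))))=1504102350000/1158113593- 3110400000 * sqrt(3)/1001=-5380690.09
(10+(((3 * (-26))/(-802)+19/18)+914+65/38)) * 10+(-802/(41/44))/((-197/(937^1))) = 7400703999196/553847967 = 13362.34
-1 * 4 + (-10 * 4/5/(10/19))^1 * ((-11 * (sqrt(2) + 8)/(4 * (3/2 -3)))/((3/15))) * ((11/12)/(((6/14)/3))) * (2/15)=-129284/135 -16093 * sqrt(2)/135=-1126.24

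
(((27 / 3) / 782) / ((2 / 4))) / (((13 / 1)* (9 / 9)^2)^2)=9 / 66079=0.00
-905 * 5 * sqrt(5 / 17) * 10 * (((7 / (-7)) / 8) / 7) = 22625 * sqrt(85) / 476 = 438.22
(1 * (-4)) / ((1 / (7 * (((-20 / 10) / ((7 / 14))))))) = 112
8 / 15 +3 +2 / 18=3.64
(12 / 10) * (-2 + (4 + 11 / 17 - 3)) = -36 / 85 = -0.42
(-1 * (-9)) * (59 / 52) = 531 / 52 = 10.21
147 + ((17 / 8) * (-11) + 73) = 196.62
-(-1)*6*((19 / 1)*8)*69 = 62928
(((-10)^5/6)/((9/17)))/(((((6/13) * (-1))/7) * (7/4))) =22100000/81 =272839.51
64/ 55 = 1.16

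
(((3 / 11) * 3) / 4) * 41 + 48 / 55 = 2037 / 220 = 9.26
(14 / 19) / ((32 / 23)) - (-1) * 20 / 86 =9963 / 13072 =0.76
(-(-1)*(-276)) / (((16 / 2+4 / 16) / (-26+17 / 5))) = 756.07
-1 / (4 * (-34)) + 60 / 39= 2733 / 1768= 1.55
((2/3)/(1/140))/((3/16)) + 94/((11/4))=52664/99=531.96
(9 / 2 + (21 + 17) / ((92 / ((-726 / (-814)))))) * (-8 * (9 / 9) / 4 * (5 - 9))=33144 / 851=38.95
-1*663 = -663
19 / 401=0.05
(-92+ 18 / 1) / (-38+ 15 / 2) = 148 / 61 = 2.43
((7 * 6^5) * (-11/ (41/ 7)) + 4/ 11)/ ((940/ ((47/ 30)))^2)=-2305187/ 8118000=-0.28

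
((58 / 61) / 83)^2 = 3364 / 25633969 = 0.00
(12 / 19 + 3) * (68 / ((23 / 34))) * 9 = 62424 / 19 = 3285.47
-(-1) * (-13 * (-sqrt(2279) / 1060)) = 13 * sqrt(2279) / 1060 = 0.59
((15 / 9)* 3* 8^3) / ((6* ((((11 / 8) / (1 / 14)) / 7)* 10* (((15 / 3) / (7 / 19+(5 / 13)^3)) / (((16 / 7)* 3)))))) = 13221888 / 1461005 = 9.05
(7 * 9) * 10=630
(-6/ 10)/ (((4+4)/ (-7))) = 21/ 40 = 0.52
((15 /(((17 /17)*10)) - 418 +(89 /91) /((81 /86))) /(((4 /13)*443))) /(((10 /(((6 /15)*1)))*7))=-1224947 /70330680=-0.02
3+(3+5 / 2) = 8.50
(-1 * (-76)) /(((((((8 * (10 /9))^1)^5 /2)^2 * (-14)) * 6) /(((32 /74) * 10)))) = -22082967873 /4345298944000000000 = -0.00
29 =29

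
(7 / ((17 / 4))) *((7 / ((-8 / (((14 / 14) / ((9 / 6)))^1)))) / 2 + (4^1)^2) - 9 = 1721 / 102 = 16.87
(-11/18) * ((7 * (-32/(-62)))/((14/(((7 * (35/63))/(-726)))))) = 70/82863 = 0.00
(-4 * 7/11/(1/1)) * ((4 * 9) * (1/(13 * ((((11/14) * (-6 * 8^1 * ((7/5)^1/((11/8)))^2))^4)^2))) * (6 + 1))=-2973506317138671875/329077982330615715132749119488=-0.00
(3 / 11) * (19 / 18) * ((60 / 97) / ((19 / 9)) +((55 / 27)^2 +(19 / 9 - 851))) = -1134553385 / 4667058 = -243.10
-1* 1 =-1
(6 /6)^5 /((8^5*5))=1 /163840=0.00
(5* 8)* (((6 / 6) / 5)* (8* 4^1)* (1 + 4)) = 1280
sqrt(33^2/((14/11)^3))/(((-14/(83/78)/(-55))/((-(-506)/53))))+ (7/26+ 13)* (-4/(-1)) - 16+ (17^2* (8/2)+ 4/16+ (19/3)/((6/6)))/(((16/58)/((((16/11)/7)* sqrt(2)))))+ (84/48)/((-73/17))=139197/3796+ 139748345* sqrt(154)/1890616+ 57797* sqrt(2)/66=2192.40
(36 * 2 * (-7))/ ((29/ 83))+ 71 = -39773/ 29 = -1371.48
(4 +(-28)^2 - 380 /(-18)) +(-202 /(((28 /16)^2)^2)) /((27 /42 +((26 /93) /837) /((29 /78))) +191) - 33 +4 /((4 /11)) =4904768542263908 /6232244568291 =787.00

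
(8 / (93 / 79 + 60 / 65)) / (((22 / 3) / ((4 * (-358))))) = -5882656 / 7909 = -743.79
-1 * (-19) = 19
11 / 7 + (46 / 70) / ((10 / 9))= 757 / 350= 2.16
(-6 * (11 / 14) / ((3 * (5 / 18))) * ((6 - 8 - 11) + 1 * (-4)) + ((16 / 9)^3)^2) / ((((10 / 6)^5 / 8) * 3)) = 19008263728 / 717609375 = 26.49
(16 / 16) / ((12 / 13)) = 13 / 12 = 1.08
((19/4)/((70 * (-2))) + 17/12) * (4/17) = 2323/7140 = 0.33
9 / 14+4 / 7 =17 / 14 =1.21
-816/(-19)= 816/19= 42.95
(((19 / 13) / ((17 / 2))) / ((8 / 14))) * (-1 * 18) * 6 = -7182 / 221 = -32.50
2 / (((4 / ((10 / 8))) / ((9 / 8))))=45 / 64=0.70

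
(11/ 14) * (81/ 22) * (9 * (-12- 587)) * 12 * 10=-1871447.14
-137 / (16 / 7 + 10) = -11.15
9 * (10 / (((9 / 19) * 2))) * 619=58805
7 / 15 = 0.47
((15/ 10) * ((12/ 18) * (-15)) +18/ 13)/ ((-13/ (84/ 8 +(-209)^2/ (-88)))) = -4071/ 8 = -508.88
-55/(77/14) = -10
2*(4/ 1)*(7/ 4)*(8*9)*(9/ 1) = 9072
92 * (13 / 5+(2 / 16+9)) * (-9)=-97083 / 10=-9708.30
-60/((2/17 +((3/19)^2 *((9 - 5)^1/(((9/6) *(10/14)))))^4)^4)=-15904581445345419162711127180204849113304862551116943359375/50909996830230692180399059495412685665486978985611524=-312405.86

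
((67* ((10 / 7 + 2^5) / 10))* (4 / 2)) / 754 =603 / 1015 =0.59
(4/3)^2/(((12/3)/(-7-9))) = -64/9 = -7.11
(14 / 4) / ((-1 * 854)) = -1 / 244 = -0.00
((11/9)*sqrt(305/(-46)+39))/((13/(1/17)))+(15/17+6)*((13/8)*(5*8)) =11*sqrt(68494)/91494+7605/17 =447.38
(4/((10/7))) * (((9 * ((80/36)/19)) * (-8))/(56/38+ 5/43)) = -19264/1299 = -14.83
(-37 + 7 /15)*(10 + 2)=-2192 /5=-438.40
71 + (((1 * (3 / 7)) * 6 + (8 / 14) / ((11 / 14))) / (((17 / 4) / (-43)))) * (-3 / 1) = 224003 / 1309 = 171.13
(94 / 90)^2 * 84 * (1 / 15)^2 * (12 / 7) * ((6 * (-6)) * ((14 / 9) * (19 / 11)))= -37606016 / 556875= -67.53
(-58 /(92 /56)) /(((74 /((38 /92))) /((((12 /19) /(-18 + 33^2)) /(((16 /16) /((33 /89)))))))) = -1276 /29613949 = -0.00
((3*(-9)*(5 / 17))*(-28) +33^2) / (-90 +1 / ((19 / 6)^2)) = -894197 / 61302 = -14.59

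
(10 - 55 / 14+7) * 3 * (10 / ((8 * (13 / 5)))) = 13725 / 728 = 18.85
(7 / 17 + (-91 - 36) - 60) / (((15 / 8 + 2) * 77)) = -25376 / 40579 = -0.63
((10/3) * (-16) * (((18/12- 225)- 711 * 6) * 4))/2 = 478880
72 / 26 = 2.77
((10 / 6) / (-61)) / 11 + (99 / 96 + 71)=4639805 / 64416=72.03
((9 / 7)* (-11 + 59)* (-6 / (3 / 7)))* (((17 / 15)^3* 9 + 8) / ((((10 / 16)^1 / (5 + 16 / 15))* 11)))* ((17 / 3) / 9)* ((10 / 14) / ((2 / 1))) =-223842944 / 61875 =-3617.66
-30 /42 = -5 /7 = -0.71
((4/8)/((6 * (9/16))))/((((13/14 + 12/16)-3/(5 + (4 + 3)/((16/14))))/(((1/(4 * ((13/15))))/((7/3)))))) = 1780/136929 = 0.01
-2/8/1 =-0.25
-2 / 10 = -1 / 5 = -0.20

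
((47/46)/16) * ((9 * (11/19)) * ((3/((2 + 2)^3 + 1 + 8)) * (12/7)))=41877/1786456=0.02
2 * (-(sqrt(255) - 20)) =40 - 2 * sqrt(255) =8.06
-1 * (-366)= 366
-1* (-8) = 8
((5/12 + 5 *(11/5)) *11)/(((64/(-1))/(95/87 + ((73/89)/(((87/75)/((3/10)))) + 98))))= -2317499261/11893248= -194.86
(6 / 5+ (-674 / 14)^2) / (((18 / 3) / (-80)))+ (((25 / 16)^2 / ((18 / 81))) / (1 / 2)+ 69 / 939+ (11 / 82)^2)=-611767750381741 / 19800189696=-30897.07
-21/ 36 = -7/ 12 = -0.58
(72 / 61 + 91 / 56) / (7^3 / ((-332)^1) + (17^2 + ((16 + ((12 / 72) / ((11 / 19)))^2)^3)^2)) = 0.00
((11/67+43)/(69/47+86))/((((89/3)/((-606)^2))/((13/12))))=162227604708/24513893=6617.78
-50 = -50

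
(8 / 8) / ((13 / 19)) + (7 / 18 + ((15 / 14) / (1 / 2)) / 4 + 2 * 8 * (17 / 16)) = 19.39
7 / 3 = 2.33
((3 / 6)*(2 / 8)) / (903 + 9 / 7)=7 / 50640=0.00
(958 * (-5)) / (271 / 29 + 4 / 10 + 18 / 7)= -4861850 / 12501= -388.92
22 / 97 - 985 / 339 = -88087 / 32883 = -2.68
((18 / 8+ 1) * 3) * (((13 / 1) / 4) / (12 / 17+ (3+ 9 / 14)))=20111 / 2760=7.29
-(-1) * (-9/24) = -3/8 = -0.38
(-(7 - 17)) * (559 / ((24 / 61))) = 170495 / 12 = 14207.92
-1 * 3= -3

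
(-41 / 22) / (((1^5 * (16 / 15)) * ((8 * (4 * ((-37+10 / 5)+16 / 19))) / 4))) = 11685 / 1827584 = 0.01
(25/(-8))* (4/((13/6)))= -75/13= -5.77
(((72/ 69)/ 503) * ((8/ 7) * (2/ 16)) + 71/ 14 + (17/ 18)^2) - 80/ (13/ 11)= -21055652447/ 341100396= -61.73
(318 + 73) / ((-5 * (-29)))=391 / 145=2.70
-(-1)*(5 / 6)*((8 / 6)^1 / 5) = 2 / 9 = 0.22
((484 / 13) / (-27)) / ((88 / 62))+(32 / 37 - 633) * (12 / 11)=-98653255 / 142857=-690.57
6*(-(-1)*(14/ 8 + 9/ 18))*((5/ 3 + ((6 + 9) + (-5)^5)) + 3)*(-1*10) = 419220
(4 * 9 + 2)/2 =19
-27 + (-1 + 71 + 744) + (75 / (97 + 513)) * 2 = 48022 / 61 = 787.25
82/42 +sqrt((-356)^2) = 7517/21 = 357.95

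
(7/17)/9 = 7/153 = 0.05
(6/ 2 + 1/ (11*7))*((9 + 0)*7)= 2088/ 11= 189.82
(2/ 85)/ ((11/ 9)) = 18/ 935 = 0.02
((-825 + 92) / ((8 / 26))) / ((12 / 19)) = -181051 / 48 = -3771.90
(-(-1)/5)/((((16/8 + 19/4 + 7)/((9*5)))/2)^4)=26873856/73205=367.10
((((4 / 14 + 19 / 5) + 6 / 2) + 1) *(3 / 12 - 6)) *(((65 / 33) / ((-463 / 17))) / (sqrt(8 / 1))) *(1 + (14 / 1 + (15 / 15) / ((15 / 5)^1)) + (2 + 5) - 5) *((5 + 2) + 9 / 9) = 37400714 *sqrt(2) / 320859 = 164.85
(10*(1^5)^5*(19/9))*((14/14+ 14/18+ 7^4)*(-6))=-8217500/27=-304351.85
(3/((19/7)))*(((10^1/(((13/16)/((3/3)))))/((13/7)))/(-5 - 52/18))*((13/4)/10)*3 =-15876/17537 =-0.91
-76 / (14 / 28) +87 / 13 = -1889 / 13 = -145.31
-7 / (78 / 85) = -595 / 78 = -7.63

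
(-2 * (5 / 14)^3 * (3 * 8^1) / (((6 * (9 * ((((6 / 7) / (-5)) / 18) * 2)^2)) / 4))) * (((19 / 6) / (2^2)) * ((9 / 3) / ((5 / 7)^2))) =-2078.12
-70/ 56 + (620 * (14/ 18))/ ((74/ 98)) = 848975/ 1332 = 637.37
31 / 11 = 2.82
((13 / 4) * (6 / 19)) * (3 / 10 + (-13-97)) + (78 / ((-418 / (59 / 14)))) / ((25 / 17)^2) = -413116353 / 3657500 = -112.95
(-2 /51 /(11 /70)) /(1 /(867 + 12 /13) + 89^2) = -131635 /4178171668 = -0.00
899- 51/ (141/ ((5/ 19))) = 898.90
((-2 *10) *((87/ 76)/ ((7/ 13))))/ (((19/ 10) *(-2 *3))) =9425/ 2527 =3.73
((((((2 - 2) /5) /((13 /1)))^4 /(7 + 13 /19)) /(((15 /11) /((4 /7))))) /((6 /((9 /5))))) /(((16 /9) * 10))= 0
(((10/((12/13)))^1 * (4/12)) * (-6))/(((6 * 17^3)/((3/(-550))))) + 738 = 2393024053/3242580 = 738.00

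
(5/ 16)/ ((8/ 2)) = 5/ 64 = 0.08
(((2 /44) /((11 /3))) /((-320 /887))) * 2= -2661 /38720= -0.07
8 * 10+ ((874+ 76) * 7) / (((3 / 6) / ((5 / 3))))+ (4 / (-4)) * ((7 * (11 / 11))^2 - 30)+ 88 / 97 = 6468515 / 291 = 22228.57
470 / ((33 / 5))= 2350 / 33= 71.21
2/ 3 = 0.67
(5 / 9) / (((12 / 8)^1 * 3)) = 10 / 81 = 0.12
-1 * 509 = -509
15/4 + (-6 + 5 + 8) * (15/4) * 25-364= 296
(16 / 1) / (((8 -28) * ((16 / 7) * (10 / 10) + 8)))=-7 / 90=-0.08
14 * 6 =84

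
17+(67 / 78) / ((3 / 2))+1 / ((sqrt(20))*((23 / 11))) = 11*sqrt(5) / 230+2056 / 117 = 17.68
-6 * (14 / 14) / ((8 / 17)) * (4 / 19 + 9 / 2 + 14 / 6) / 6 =-13651 / 912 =-14.97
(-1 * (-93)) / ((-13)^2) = 93 / 169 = 0.55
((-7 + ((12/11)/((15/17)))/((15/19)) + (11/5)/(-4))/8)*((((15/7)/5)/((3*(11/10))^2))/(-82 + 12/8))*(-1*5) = -2015/1102068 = -0.00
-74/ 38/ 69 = -37/ 1311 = -0.03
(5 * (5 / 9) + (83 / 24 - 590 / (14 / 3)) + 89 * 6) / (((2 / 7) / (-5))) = -1042795 / 144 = -7241.63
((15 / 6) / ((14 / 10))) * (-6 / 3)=-25 / 7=-3.57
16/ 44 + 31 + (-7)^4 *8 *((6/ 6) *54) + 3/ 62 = 707413647/ 682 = 1037263.41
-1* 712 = -712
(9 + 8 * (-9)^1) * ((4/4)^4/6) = -21/2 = -10.50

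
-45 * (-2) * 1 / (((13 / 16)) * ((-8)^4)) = 45 / 1664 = 0.03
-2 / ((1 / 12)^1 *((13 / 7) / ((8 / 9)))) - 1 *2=-526 / 39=-13.49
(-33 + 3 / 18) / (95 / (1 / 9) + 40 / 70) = -1379 / 35934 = -0.04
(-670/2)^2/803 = 139.76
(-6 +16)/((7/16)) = 160/7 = 22.86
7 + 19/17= 138/17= 8.12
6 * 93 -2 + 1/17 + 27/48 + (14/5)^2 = 3838337/6800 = 564.46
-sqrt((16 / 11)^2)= -16 / 11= -1.45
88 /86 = 44 /43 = 1.02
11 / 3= 3.67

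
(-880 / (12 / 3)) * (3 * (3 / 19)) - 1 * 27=-2493 / 19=-131.21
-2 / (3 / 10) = -20 / 3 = -6.67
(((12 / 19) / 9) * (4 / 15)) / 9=16 / 7695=0.00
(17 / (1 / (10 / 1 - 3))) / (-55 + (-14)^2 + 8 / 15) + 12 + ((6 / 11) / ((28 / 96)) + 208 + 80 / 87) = 289133389 / 1292907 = 223.63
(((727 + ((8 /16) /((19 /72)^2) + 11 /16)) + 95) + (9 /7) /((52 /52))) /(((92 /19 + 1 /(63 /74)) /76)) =302446701 /28808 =10498.71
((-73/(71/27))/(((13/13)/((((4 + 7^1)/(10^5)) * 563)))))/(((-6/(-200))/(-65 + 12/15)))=1306085121/355000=3679.11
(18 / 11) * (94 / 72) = 47 / 22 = 2.14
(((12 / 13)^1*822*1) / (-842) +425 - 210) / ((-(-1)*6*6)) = 1171763 / 197028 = 5.95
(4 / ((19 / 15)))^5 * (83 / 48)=1344600000 / 2476099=543.03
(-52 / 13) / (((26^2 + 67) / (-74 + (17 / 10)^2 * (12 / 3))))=6244 / 18575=0.34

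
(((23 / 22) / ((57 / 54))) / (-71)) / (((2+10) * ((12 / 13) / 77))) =-2093 / 21584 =-0.10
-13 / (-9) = 1.44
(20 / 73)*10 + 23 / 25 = 6679 / 1825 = 3.66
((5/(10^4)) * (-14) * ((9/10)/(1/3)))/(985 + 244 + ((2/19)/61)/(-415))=-6060411/394087042000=-0.00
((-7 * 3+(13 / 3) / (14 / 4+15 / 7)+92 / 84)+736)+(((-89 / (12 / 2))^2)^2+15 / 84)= 35210354485 / 716688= 49129.26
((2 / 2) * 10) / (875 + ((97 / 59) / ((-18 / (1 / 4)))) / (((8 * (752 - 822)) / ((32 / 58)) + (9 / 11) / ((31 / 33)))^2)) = 41985016413120 / 3673688936054783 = 0.01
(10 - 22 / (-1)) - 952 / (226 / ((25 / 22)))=33826 / 1243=27.21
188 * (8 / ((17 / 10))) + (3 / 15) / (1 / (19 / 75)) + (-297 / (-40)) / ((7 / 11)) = 320023513 / 357000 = 896.42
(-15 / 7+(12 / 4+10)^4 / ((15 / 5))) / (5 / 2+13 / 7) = 399764 / 183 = 2184.50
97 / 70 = 1.39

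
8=8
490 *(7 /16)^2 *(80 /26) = 288.58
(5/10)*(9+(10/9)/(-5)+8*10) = 799/18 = 44.39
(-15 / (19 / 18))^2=201.94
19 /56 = 0.34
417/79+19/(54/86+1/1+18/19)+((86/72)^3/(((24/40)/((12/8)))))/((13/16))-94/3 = -2645121112/196903629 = -13.43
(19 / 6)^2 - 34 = -863 / 36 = -23.97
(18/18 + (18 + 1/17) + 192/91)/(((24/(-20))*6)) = -13645/4641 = -2.94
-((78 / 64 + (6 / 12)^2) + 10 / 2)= -207 / 32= -6.47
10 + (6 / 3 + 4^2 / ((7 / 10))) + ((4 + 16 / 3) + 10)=1138 / 21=54.19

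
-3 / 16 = -0.19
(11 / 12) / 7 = 11 / 84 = 0.13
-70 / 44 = -35 / 22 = -1.59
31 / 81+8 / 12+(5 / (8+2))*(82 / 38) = 6551 / 3078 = 2.13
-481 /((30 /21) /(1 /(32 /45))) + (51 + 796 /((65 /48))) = 165.33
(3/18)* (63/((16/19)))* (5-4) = 12.47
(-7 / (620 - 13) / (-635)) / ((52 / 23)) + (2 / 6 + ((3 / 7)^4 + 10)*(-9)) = -12989075976157 / 144370737420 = -89.97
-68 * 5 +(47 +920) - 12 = 615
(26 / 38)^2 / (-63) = -169 / 22743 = -0.01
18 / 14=9 / 7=1.29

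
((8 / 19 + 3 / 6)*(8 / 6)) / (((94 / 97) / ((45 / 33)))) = 16975 / 9823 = 1.73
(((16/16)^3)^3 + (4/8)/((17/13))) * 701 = 32947/34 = 969.03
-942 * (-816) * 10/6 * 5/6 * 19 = 20284400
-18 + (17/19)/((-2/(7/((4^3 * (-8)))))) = -17.99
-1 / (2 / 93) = -93 / 2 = -46.50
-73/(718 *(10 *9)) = -73/64620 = -0.00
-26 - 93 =-119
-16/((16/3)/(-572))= 1716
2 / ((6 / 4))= 4 / 3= 1.33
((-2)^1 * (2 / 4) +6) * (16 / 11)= 80 / 11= 7.27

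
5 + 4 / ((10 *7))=177 / 35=5.06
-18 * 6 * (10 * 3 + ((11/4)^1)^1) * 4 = -14148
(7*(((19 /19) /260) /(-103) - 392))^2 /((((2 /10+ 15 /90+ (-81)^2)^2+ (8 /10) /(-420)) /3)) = 1020589853467513581 /1945137518346294220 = 0.52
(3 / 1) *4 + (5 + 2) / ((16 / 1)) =199 / 16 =12.44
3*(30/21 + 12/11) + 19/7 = 113/11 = 10.27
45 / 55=0.82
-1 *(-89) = 89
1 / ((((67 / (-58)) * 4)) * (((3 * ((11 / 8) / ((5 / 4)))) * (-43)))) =145 / 95073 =0.00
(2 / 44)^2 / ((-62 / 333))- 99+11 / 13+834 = 287052199 / 390104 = 735.84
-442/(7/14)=-884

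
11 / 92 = 0.12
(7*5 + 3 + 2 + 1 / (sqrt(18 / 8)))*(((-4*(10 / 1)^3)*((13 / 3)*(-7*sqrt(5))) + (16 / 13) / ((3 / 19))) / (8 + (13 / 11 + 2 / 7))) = 2855776 / 85293 + 3419416000*sqrt(5) / 6561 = 1165411.72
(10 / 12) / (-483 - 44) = -5 / 3162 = -0.00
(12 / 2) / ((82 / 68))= 204 / 41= 4.98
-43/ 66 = -0.65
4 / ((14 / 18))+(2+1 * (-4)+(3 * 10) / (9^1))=6.48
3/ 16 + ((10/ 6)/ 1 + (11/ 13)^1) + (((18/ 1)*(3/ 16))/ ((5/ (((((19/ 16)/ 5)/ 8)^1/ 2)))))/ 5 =26980007/ 9984000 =2.70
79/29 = 2.72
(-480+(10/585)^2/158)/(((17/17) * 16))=-259543439/8651448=-30.00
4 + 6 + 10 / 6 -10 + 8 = 29 / 3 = 9.67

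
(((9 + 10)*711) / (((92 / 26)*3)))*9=526851 / 46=11453.28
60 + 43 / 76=4603 / 76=60.57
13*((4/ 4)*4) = 52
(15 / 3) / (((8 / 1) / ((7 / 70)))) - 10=-159 / 16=-9.94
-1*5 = -5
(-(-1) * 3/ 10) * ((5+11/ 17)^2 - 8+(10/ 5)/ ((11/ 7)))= 23997/ 3179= 7.55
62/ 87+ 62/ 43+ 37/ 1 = 146477/ 3741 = 39.15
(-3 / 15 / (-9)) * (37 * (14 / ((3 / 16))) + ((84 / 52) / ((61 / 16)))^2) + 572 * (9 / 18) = 5898419818 / 16978923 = 347.40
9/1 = 9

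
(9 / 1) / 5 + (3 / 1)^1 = 4.80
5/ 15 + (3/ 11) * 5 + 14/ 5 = 4.50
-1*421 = -421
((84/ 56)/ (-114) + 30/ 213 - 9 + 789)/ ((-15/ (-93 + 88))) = 4209569/ 16188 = 260.04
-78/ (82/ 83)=-3237/ 41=-78.95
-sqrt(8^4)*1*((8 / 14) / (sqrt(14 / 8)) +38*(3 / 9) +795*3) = -460352 / 3-512*sqrt(7) / 49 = -153478.31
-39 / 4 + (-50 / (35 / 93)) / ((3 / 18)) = -22593 / 28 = -806.89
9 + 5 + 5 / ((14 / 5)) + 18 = 473 / 14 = 33.79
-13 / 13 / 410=-1 / 410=-0.00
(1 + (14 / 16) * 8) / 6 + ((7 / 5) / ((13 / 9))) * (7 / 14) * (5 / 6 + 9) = 4757 / 780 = 6.10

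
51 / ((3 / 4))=68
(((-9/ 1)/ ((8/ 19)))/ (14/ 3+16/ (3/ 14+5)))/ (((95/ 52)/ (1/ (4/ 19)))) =-486837/ 67760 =-7.18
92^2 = 8464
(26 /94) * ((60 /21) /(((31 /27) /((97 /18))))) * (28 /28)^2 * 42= 226980 /1457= 155.79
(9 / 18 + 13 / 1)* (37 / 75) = 333 / 50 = 6.66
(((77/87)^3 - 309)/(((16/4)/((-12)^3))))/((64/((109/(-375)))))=-11064638723/18291750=-604.90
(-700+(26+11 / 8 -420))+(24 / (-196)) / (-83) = -35549599 / 32536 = -1092.62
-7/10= -0.70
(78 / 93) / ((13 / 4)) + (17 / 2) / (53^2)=45471 / 174158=0.26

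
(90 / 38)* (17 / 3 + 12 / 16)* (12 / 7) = 495 / 19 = 26.05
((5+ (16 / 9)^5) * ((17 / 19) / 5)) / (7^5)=22844957 / 94281471585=0.00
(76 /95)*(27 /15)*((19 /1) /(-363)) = -228 /3025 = -0.08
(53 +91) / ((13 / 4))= 576 / 13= 44.31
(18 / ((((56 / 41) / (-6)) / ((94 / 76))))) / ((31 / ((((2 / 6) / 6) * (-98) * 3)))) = 121401 / 2356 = 51.53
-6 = -6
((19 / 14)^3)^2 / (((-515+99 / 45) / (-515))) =121143143575 / 19305730304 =6.27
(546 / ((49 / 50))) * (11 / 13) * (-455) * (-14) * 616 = 1849848000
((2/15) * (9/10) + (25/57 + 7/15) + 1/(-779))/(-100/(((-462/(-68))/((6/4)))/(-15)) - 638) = -767767/230058175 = -0.00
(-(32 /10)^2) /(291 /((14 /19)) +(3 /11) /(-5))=-39424 /1520265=-0.03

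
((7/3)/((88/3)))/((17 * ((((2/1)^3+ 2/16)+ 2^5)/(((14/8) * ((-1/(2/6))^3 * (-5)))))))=2205/80036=0.03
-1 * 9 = -9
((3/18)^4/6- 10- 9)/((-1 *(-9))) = -147743/69984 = -2.11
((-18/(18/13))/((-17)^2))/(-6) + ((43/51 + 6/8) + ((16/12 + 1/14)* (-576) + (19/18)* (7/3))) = -175896937/218484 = -805.08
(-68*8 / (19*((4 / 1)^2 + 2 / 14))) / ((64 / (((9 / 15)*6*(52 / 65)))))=-4284 / 53675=-0.08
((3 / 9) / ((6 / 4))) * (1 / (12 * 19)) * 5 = 5 / 1026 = 0.00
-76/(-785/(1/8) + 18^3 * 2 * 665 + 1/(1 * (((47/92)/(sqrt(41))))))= -81321750470/8292978108302411 + 20539 * sqrt(41)/8292978108302411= -0.00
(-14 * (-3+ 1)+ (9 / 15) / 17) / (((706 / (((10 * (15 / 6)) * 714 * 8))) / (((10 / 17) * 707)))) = 14152160400 / 6001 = 2358300.35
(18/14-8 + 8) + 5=44/7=6.29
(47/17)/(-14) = -47/238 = -0.20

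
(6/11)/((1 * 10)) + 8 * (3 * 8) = 10563/55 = 192.05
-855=-855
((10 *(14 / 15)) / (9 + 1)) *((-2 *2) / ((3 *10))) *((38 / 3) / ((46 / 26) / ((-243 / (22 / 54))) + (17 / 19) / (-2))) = 127724688 / 36489875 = 3.50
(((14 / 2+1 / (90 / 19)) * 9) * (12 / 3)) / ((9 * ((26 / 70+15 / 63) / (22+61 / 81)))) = 8372749 / 7776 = 1076.74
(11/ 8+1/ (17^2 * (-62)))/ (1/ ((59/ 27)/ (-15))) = -0.20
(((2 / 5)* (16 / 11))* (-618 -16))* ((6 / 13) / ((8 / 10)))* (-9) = 273888 / 143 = 1915.30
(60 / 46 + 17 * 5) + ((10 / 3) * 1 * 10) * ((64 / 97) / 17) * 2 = 10114195 / 113781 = 88.89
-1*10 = -10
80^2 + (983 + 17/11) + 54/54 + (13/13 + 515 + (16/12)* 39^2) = 109225/11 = 9929.55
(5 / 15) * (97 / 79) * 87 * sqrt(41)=228.00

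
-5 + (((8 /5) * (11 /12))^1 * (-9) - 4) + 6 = -81 /5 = -16.20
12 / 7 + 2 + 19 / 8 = 6.09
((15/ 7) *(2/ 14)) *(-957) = -14355/ 49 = -292.96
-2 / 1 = -2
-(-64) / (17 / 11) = 704 / 17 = 41.41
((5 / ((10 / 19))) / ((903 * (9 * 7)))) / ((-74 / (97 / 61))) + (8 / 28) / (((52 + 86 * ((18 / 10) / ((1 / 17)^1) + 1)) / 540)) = 16507311689 / 296343675684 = 0.06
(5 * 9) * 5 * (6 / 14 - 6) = -8775 / 7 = -1253.57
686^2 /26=235298 /13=18099.85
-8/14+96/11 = 628/77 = 8.16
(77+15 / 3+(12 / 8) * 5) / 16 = 179 / 32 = 5.59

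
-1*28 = -28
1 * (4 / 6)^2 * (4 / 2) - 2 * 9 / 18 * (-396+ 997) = -5401 / 9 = -600.11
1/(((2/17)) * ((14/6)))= 51/14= 3.64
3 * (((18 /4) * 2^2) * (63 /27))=126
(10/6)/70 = 1/42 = 0.02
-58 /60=-29 /30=-0.97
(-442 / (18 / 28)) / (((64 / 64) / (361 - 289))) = -49504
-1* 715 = -715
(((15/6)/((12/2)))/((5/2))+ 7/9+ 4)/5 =89/90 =0.99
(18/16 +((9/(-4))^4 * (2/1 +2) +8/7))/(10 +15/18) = 10833/1120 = 9.67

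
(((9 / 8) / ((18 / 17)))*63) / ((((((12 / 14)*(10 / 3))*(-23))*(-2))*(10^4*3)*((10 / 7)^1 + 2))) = 5831 / 1177600000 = 0.00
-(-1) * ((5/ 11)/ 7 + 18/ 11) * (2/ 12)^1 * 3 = 131/ 154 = 0.85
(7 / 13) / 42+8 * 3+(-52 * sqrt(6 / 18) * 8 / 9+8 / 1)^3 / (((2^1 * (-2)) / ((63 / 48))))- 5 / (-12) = -8075621 / 1404+9996896 * sqrt(3) / 2187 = 2165.43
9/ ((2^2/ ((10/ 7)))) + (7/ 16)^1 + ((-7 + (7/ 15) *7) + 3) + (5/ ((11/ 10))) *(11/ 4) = 25903/ 1680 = 15.42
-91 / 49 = -13 / 7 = -1.86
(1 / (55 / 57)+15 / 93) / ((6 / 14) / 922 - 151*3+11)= -13179068 / 4863793825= -0.00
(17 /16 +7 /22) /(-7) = -243 /1232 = -0.20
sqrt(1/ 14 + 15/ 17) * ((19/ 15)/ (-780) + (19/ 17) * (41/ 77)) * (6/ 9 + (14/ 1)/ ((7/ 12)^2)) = 3990259331 * sqrt(54026)/ 38272934700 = 24.23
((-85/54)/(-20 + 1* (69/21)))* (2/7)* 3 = 85/1053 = 0.08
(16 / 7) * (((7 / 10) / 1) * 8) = 64 / 5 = 12.80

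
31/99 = 0.31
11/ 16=0.69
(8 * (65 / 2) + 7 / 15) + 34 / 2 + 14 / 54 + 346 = 84203 / 135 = 623.73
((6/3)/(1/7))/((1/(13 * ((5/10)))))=91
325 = 325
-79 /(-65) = 79 /65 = 1.22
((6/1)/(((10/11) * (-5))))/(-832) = 33/20800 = 0.00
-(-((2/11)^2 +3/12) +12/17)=-3479/8228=-0.42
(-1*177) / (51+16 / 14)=-1239 / 365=-3.39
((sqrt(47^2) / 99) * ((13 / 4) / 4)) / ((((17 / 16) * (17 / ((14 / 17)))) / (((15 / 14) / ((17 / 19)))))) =58045 / 2756193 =0.02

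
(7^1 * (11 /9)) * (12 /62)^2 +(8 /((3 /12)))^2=1024.32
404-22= 382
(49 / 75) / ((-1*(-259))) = 7 / 2775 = 0.00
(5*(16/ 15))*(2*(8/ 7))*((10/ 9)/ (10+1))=2560/ 2079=1.23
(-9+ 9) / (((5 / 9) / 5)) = 0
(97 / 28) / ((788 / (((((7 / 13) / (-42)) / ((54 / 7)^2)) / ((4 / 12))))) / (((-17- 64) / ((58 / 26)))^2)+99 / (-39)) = -79443 / 21264868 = -0.00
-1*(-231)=231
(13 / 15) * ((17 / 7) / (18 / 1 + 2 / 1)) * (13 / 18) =2873 / 37800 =0.08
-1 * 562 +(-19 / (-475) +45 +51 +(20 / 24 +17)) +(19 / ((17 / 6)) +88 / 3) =-1050823 / 2550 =-412.09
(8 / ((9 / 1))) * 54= 48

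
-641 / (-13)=641 / 13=49.31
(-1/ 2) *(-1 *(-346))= -173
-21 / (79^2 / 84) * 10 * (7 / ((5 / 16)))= -395136 / 6241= -63.31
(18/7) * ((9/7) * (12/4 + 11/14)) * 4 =17172/343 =50.06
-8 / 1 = -8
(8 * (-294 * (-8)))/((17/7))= 131712/17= 7747.76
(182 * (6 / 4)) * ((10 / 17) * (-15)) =-40950 / 17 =-2408.82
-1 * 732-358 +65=-1025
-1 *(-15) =15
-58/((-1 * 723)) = 58/723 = 0.08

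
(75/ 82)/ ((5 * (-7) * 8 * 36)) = -5/ 55104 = -0.00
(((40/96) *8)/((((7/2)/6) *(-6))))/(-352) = 5/1848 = 0.00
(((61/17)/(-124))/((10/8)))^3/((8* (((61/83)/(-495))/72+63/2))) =-16785925893/340955665676714425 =-0.00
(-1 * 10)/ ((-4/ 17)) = 85/ 2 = 42.50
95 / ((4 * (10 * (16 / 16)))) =19 / 8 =2.38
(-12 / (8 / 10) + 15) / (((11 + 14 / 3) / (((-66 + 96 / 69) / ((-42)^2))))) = 0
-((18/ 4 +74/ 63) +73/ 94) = -19102/ 2961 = -6.45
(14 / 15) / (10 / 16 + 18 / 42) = 784 / 885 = 0.89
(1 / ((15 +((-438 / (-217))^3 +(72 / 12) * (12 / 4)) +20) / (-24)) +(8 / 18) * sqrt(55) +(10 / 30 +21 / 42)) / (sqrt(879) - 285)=-190 * sqrt(55) / 120519 - 157372652135 / 100528635756612 - 2 * sqrt(48345) / 361557 - 1656554233 * sqrt(879) / 301585907269836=-0.01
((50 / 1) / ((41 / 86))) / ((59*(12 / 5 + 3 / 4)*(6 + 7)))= 86000 / 1981161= 0.04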